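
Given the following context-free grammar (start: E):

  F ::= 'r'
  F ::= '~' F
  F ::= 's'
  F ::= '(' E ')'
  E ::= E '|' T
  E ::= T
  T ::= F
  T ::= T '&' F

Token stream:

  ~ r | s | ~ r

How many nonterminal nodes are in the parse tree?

11

[E [E [E [T [F ~ [F r]]]] | [T [F s]]] | [T [F ~ [F r]]]]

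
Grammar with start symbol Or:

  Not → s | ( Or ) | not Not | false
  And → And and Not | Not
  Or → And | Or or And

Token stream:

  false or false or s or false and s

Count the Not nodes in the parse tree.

[Or [Or [Or [Or [And [Not false]]] or [And [Not false]]] or [And [Not s]]] or [And [And [Not false]] and [Not s]]]

5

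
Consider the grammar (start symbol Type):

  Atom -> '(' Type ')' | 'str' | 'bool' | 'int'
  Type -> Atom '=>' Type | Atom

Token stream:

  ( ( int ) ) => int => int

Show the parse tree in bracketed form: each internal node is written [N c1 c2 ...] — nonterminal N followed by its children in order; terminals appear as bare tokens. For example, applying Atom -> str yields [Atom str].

Type
Atom => Type
( Type ) => Type
( Atom ) => Type
( ( Type ) ) => Type
( ( Atom ) ) => Type
( ( int ) ) => Type
( ( int ) ) => Atom => Type
( ( int ) ) => int => Type
( ( int ) ) => int => Atom
( ( int ) ) => int => int

[Type [Atom ( [Type [Atom ( [Type [Atom int]] )]] )] => [Type [Atom int] => [Type [Atom int]]]]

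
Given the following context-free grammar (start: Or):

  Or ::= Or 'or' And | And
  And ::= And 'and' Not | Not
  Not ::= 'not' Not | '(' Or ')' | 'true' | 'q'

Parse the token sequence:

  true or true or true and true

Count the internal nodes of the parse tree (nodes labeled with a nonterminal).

[Or [Or [Or [And [Not true]]] or [And [Not true]]] or [And [And [Not true]] and [Not true]]]

11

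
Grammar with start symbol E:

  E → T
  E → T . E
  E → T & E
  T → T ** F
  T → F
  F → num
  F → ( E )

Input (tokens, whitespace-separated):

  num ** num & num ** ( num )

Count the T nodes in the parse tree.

[E [T [T [F num]] ** [F num]] & [E [T [T [F num]] ** [F ( [E [T [F num]]] )]]]]

5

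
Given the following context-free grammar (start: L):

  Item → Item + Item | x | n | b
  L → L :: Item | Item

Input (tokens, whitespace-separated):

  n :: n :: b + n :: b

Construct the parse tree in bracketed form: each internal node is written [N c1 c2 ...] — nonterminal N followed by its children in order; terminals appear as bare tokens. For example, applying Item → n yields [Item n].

[L [L [L [L [Item n]] :: [Item n]] :: [Item [Item b] + [Item n]]] :: [Item b]]

L
L :: Item
L :: Item :: Item
L :: Item :: Item :: Item
Item :: Item :: Item :: Item
n :: Item :: Item :: Item
n :: n :: Item :: Item
n :: n :: Item + Item :: Item
n :: n :: b + Item :: Item
n :: n :: b + n :: Item
n :: n :: b + n :: b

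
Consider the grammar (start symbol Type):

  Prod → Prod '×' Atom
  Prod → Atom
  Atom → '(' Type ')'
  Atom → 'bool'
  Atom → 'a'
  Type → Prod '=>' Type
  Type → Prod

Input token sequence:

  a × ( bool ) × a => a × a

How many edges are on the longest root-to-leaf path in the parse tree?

7

[Type [Prod [Prod [Prod [Atom a]] × [Atom ( [Type [Prod [Atom bool]]] )]] × [Atom a]] => [Type [Prod [Prod [Atom a]] × [Atom a]]]]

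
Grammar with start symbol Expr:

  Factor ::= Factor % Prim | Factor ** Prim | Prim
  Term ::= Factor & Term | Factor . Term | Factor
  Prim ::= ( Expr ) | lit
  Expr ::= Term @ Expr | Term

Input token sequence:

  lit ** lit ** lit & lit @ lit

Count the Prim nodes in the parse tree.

[Expr [Term [Factor [Factor [Factor [Prim lit]] ** [Prim lit]] ** [Prim lit]] & [Term [Factor [Prim lit]]]] @ [Expr [Term [Factor [Prim lit]]]]]

5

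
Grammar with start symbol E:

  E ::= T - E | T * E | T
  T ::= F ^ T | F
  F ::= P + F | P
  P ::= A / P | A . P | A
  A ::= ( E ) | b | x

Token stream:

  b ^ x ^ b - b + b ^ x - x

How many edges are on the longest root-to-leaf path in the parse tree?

7

[E [T [F [P [A b]]] ^ [T [F [P [A x]]] ^ [T [F [P [A b]]]]]] - [E [T [F [P [A b]] + [F [P [A b]]]] ^ [T [F [P [A x]]]]] - [E [T [F [P [A x]]]]]]]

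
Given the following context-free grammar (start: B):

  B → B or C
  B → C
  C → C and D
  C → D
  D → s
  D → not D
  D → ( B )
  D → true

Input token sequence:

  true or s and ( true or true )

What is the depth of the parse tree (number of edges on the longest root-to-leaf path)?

7

[B [B [C [D true]]] or [C [C [D s]] and [D ( [B [B [C [D true]]] or [C [D true]]] )]]]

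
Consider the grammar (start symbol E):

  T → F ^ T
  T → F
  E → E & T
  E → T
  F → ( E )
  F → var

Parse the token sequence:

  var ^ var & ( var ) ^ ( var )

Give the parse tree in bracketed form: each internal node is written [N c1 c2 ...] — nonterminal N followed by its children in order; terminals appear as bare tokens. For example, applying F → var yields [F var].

E
E & T
T & T
F ^ T & T
var ^ T & T
var ^ F & T
var ^ var & T
var ^ var & F ^ T
var ^ var & ( E ) ^ T
var ^ var & ( T ) ^ T
var ^ var & ( F ) ^ T
var ^ var & ( var ) ^ T
var ^ var & ( var ) ^ F
var ^ var & ( var ) ^ ( E )
var ^ var & ( var ) ^ ( T )
var ^ var & ( var ) ^ ( F )
var ^ var & ( var ) ^ ( var )

[E [E [T [F var] ^ [T [F var]]]] & [T [F ( [E [T [F var]]] )] ^ [T [F ( [E [T [F var]]] )]]]]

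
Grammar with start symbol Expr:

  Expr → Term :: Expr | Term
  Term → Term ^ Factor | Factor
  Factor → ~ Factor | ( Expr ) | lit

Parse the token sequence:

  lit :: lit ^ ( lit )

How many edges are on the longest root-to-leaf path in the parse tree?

[Expr [Term [Factor lit]] :: [Expr [Term [Term [Factor lit]] ^ [Factor ( [Expr [Term [Factor lit]]] )]]]]

7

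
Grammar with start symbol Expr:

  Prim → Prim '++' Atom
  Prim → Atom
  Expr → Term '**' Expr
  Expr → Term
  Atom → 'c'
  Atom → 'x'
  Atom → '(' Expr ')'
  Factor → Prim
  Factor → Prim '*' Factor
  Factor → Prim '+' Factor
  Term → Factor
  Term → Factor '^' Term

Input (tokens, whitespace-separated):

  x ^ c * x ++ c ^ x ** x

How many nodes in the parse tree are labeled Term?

[Expr [Term [Factor [Prim [Atom x]]] ^ [Term [Factor [Prim [Atom c]] * [Factor [Prim [Prim [Atom x]] ++ [Atom c]]]] ^ [Term [Factor [Prim [Atom x]]]]]] ** [Expr [Term [Factor [Prim [Atom x]]]]]]

4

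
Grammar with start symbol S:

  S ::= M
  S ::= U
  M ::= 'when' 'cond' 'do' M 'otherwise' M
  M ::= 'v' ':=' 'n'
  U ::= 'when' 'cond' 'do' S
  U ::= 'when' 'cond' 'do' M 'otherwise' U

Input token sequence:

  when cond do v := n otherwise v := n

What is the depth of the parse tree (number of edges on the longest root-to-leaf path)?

3

[S [M when cond do [M v := n] otherwise [M v := n]]]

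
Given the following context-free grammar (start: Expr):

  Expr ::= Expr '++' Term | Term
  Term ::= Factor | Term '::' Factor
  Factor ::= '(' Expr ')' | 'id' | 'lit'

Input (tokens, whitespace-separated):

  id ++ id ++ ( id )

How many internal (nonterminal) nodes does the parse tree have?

[Expr [Expr [Expr [Term [Factor id]]] ++ [Term [Factor id]]] ++ [Term [Factor ( [Expr [Term [Factor id]]] )]]]

12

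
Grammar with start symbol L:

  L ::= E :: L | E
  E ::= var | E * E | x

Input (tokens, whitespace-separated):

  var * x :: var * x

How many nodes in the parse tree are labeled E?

[L [E [E var] * [E x]] :: [L [E [E var] * [E x]]]]

6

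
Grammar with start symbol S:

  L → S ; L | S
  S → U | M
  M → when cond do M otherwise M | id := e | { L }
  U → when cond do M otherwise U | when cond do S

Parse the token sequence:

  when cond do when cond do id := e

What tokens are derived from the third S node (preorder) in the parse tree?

[S [U when cond do [S [U when cond do [S [M id := e]]]]]]

id := e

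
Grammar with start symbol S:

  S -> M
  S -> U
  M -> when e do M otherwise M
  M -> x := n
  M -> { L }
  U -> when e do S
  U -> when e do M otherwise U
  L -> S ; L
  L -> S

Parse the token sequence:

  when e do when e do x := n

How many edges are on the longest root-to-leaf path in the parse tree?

6

[S [U when e do [S [U when e do [S [M x := n]]]]]]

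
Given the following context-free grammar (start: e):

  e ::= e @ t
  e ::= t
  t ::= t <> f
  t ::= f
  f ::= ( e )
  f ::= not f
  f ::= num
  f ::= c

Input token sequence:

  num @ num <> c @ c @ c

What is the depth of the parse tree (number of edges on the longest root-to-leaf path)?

[e [e [e [e [t [f num]]] @ [t [t [f num]] <> [f c]]] @ [t [f c]]] @ [t [f c]]]

6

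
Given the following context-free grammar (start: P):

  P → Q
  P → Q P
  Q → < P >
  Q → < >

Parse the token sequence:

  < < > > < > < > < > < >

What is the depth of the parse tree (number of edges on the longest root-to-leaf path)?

6

[P [Q < [P [Q < >]] >] [P [Q < >] [P [Q < >] [P [Q < >] [P [Q < >]]]]]]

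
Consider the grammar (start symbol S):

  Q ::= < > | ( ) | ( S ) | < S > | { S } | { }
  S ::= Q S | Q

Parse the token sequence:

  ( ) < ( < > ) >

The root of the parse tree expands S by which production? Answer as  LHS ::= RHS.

S ::= Q S

[S [Q ( )] [S [Q < [S [Q ( [S [Q < >]] )]] >]]]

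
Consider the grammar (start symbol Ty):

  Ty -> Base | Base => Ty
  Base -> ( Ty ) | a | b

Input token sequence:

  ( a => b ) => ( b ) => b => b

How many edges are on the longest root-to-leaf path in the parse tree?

[Ty [Base ( [Ty [Base a] => [Ty [Base b]]] )] => [Ty [Base ( [Ty [Base b]] )] => [Ty [Base b] => [Ty [Base b]]]]]

5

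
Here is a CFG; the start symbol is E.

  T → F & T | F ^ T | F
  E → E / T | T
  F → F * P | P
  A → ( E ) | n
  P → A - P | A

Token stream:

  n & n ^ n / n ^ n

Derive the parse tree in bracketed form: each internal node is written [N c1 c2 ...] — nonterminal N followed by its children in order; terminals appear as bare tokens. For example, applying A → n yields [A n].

[E [E [T [F [P [A n]]] & [T [F [P [A n]]] ^ [T [F [P [A n]]]]]]] / [T [F [P [A n]]] ^ [T [F [P [A n]]]]]]

E
E / T
T / T
F & T / T
P & T / T
A & T / T
n & T / T
n & F ^ T / T
n & P ^ T / T
n & A ^ T / T
n & n ^ T / T
n & n ^ F / T
n & n ^ P / T
n & n ^ A / T
n & n ^ n / T
n & n ^ n / F ^ T
n & n ^ n / P ^ T
n & n ^ n / A ^ T
n & n ^ n / n ^ T
n & n ^ n / n ^ F
n & n ^ n / n ^ P
n & n ^ n / n ^ A
n & n ^ n / n ^ n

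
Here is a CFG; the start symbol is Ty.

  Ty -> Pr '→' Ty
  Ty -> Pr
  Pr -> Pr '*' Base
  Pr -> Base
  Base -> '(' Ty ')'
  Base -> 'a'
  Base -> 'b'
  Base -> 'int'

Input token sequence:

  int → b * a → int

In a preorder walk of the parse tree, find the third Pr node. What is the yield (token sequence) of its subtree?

[Ty [Pr [Base int]] → [Ty [Pr [Pr [Base b]] * [Base a]] → [Ty [Pr [Base int]]]]]

b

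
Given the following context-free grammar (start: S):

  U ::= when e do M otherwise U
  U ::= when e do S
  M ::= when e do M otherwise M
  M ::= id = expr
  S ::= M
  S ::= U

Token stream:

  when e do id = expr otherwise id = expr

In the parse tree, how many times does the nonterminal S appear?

[S [M when e do [M id = expr] otherwise [M id = expr]]]

1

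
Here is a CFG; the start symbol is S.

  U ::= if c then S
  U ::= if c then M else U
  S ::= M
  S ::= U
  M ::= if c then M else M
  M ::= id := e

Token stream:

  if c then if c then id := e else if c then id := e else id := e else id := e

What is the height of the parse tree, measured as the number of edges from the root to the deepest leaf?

5

[S [M if c then [M if c then [M id := e] else [M if c then [M id := e] else [M id := e]]] else [M id := e]]]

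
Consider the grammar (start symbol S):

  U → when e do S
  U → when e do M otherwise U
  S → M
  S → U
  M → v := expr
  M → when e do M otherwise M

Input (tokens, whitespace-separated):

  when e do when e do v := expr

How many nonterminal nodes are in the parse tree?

6

[S [U when e do [S [U when e do [S [M v := expr]]]]]]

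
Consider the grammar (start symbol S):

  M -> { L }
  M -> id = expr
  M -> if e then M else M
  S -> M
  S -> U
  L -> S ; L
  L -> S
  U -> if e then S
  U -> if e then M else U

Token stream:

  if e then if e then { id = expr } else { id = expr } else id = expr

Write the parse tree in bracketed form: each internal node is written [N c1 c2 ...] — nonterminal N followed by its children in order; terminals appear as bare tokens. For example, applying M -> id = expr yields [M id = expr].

[S [M if e then [M if e then [M { [L [S [M id = expr]]] }] else [M { [L [S [M id = expr]]] }]] else [M id = expr]]]

S
M
if e then M else M
if e then if e then M else M else M
if e then if e then { L } else M else M
if e then if e then { S } else M else M
if e then if e then { M } else M else M
if e then if e then { id = expr } else M else M
if e then if e then { id = expr } else { L } else M
if e then if e then { id = expr } else { S } else M
if e then if e then { id = expr } else { M } else M
if e then if e then { id = expr } else { id = expr } else M
if e then if e then { id = expr } else { id = expr } else id = expr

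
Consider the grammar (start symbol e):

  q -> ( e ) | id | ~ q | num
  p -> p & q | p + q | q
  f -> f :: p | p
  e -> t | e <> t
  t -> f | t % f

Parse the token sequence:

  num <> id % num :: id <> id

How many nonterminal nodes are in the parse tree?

22

[e [e [e [t [f [p [q num]]]]] <> [t [t [f [p [q id]]]] % [f [f [p [q num]]] :: [p [q id]]]]] <> [t [f [p [q id]]]]]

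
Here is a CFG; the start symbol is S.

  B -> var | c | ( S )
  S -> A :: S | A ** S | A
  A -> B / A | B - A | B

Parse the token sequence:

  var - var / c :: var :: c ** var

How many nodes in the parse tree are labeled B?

[S [A [B var] - [A [B var] / [A [B c]]]] :: [S [A [B var]] :: [S [A [B c]] ** [S [A [B var]]]]]]

6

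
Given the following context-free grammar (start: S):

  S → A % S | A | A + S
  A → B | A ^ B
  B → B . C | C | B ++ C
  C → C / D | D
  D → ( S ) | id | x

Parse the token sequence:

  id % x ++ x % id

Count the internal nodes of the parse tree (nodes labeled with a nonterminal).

[S [A [B [C [D id]]]] % [S [A [B [B [C [D x]]] ++ [C [D x]]]] % [S [A [B [C [D id]]]]]]]

18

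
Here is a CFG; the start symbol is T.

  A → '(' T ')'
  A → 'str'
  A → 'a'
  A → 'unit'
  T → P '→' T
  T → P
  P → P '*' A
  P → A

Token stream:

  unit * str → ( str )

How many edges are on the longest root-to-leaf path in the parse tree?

[T [P [P [A unit]] * [A str]] → [T [P [A ( [T [P [A str]]] )]]]]

7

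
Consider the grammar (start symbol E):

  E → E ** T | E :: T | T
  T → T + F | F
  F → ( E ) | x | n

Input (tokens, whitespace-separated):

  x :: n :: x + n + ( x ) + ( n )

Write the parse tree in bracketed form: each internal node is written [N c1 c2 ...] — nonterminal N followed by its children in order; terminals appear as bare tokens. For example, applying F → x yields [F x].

E
E :: T
E :: T :: T
T :: T :: T
F :: T :: T
x :: T :: T
x :: F :: T
x :: n :: T
x :: n :: T + F
x :: n :: T + F + F
x :: n :: T + F + F + F
x :: n :: F + F + F + F
x :: n :: x + F + F + F
x :: n :: x + n + F + F
x :: n :: x + n + ( E ) + F
x :: n :: x + n + ( T ) + F
x :: n :: x + n + ( F ) + F
x :: n :: x + n + ( x ) + F
x :: n :: x + n + ( x ) + ( E )
x :: n :: x + n + ( x ) + ( T )
x :: n :: x + n + ( x ) + ( F )
x :: n :: x + n + ( x ) + ( n )

[E [E [E [T [F x]]] :: [T [F n]]] :: [T [T [T [T [F x]] + [F n]] + [F ( [E [T [F x]]] )]] + [F ( [E [T [F n]]] )]]]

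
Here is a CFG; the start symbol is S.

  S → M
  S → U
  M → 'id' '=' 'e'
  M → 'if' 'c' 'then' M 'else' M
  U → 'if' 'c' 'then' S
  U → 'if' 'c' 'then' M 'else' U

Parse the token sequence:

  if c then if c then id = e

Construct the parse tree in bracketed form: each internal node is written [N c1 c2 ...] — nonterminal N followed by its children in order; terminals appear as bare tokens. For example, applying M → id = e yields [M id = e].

[S [U if c then [S [U if c then [S [M id = e]]]]]]

S
U
if c then S
if c then U
if c then if c then S
if c then if c then M
if c then if c then id = e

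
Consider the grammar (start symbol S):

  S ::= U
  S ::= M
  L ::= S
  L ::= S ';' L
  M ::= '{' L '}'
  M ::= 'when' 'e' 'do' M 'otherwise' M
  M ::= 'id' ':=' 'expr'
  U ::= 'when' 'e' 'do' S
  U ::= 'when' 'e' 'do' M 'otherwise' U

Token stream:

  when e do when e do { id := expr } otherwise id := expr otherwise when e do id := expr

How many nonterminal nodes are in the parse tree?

[S [U when e do [M when e do [M { [L [S [M id := expr]]] }] otherwise [M id := expr]] otherwise [U when e do [S [M id := expr]]]]]

11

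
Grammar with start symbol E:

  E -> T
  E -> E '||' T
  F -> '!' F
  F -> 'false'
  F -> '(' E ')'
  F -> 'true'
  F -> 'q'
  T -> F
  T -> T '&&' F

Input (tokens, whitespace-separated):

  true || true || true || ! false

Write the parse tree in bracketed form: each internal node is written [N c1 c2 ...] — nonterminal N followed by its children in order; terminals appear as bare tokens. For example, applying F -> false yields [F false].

E
E || T
E || T || T
E || T || T || T
T || T || T || T
F || T || T || T
true || T || T || T
true || F || T || T
true || true || T || T
true || true || F || T
true || true || true || T
true || true || true || F
true || true || true || ! F
true || true || true || ! false

[E [E [E [E [T [F true]]] || [T [F true]]] || [T [F true]]] || [T [F ! [F false]]]]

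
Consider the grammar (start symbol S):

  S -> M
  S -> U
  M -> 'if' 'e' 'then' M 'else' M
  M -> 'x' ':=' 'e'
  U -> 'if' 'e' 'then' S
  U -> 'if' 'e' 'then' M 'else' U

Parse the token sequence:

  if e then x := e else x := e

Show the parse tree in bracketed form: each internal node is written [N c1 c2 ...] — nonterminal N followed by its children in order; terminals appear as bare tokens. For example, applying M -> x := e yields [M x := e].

[S [M if e then [M x := e] else [M x := e]]]

S
M
if e then M else M
if e then x := e else M
if e then x := e else x := e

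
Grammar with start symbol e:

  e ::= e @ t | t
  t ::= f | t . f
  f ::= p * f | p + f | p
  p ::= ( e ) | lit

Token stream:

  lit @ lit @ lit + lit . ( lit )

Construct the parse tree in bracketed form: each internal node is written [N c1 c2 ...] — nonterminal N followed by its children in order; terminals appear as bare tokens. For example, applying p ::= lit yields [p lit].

e
e @ t
e @ t @ t
t @ t @ t
f @ t @ t
p @ t @ t
lit @ t @ t
lit @ f @ t
lit @ p @ t
lit @ lit @ t
lit @ lit @ t . f
lit @ lit @ f . f
lit @ lit @ p + f . f
lit @ lit @ lit + f . f
lit @ lit @ lit + p . f
lit @ lit @ lit + lit . f
lit @ lit @ lit + lit . p
lit @ lit @ lit + lit . ( e )
lit @ lit @ lit + lit . ( t )
lit @ lit @ lit + lit . ( f )
lit @ lit @ lit + lit . ( p )
lit @ lit @ lit + lit . ( lit )

[e [e [e [t [f [p lit]]]] @ [t [f [p lit]]]] @ [t [t [f [p lit] + [f [p lit]]]] . [f [p ( [e [t [f [p lit]]]] )]]]]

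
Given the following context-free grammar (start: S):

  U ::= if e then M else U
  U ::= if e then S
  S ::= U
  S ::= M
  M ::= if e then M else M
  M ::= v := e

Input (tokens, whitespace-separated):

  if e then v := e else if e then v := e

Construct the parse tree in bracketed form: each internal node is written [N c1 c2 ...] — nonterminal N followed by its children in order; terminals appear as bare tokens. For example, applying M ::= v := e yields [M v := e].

S
U
if e then M else U
if e then v := e else U
if e then v := e else if e then S
if e then v := e else if e then M
if e then v := e else if e then v := e

[S [U if e then [M v := e] else [U if e then [S [M v := e]]]]]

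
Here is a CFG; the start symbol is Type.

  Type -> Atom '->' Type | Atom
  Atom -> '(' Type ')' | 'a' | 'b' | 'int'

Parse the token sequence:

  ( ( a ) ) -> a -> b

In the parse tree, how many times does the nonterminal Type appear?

5

[Type [Atom ( [Type [Atom ( [Type [Atom a]] )]] )] -> [Type [Atom a] -> [Type [Atom b]]]]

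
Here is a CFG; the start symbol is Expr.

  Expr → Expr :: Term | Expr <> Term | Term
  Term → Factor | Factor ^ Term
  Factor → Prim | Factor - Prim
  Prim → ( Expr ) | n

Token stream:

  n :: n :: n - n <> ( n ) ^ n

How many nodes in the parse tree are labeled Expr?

5

[Expr [Expr [Expr [Expr [Term [Factor [Prim n]]]] :: [Term [Factor [Prim n]]]] :: [Term [Factor [Factor [Prim n]] - [Prim n]]]] <> [Term [Factor [Prim ( [Expr [Term [Factor [Prim n]]]] )]] ^ [Term [Factor [Prim n]]]]]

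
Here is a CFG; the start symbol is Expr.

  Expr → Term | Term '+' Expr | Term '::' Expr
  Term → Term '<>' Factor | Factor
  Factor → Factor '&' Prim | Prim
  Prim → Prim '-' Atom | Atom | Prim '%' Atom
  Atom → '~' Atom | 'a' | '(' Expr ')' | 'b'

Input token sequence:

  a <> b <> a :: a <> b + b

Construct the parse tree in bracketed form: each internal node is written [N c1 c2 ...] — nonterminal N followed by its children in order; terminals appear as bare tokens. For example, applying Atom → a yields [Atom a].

[Expr [Term [Term [Term [Factor [Prim [Atom a]]]] <> [Factor [Prim [Atom b]]]] <> [Factor [Prim [Atom a]]]] :: [Expr [Term [Term [Factor [Prim [Atom a]]]] <> [Factor [Prim [Atom b]]]] + [Expr [Term [Factor [Prim [Atom b]]]]]]]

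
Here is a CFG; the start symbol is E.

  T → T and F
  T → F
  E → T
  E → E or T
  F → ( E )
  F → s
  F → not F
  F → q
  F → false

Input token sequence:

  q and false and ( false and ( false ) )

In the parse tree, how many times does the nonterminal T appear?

[E [T [T [T [F q]] and [F false]] and [F ( [E [T [T [F false]] and [F ( [E [T [F false]]] )]]] )]]]

6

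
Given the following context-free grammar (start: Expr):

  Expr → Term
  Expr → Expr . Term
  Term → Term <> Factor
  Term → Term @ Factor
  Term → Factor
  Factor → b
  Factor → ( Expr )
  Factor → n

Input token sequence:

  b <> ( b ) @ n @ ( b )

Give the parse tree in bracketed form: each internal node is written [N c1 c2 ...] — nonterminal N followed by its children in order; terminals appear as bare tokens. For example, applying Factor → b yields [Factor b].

[Expr [Term [Term [Term [Term [Factor b]] <> [Factor ( [Expr [Term [Factor b]]] )]] @ [Factor n]] @ [Factor ( [Expr [Term [Factor b]]] )]]]

Expr
Term
Term @ Factor
Term @ Factor @ Factor
Term <> Factor @ Factor @ Factor
Factor <> Factor @ Factor @ Factor
b <> Factor @ Factor @ Factor
b <> ( Expr ) @ Factor @ Factor
b <> ( Term ) @ Factor @ Factor
b <> ( Factor ) @ Factor @ Factor
b <> ( b ) @ Factor @ Factor
b <> ( b ) @ n @ Factor
b <> ( b ) @ n @ ( Expr )
b <> ( b ) @ n @ ( Term )
b <> ( b ) @ n @ ( Factor )
b <> ( b ) @ n @ ( b )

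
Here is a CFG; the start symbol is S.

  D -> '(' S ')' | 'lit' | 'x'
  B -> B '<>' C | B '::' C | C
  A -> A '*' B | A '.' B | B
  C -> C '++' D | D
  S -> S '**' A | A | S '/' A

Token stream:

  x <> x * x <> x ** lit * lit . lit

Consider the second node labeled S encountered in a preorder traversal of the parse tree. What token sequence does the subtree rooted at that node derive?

x <> x * x <> x

[S [S [A [A [B [B [C [D x]]] <> [C [D x]]]] * [B [B [C [D x]]] <> [C [D x]]]]] ** [A [A [A [B [C [D lit]]]] * [B [C [D lit]]]] . [B [C [D lit]]]]]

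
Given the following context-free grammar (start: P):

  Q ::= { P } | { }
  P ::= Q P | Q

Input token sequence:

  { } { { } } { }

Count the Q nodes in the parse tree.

4

[P [Q { }] [P [Q { [P [Q { }]] }] [P [Q { }]]]]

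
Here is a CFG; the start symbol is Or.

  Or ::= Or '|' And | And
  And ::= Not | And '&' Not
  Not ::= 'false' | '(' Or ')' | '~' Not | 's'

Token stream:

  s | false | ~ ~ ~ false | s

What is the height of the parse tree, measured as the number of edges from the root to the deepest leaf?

[Or [Or [Or [Or [And [Not s]]] | [And [Not false]]] | [And [Not ~ [Not ~ [Not ~ [Not false]]]]]] | [And [Not s]]]

7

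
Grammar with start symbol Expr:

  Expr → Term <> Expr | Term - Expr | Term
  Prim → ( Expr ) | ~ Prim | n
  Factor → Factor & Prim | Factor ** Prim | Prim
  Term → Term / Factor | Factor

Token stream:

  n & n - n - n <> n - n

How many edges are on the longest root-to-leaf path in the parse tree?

8

[Expr [Term [Factor [Factor [Prim n]] & [Prim n]]] - [Expr [Term [Factor [Prim n]]] - [Expr [Term [Factor [Prim n]]] <> [Expr [Term [Factor [Prim n]]] - [Expr [Term [Factor [Prim n]]]]]]]]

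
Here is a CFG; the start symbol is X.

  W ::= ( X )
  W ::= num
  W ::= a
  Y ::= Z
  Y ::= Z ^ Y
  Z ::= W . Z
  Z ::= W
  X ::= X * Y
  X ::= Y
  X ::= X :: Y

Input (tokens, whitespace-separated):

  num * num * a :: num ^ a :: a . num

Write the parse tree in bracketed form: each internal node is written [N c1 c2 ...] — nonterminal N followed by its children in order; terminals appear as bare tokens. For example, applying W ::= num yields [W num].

[X [X [X [X [X [Y [Z [W num]]]] * [Y [Z [W num]]]] * [Y [Z [W a]]]] :: [Y [Z [W num]] ^ [Y [Z [W a]]]]] :: [Y [Z [W a] . [Z [W num]]]]]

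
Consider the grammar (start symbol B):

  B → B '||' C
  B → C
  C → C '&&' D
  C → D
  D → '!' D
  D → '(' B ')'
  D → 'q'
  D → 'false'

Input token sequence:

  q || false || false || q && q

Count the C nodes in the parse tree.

5

[B [B [B [B [C [D q]]] || [C [D false]]] || [C [D false]]] || [C [C [D q]] && [D q]]]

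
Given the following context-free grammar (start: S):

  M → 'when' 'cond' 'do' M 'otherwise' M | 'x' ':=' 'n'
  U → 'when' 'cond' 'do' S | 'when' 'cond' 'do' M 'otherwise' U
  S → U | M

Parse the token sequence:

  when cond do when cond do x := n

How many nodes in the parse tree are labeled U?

[S [U when cond do [S [U when cond do [S [M x := n]]]]]]

2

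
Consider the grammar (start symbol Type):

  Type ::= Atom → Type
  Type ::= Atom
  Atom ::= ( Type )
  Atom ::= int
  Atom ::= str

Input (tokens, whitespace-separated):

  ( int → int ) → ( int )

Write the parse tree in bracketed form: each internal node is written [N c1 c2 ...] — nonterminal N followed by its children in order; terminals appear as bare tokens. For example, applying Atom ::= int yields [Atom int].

[Type [Atom ( [Type [Atom int] → [Type [Atom int]]] )] → [Type [Atom ( [Type [Atom int]] )]]]

Type
Atom → Type
( Type ) → Type
( Atom → Type ) → Type
( int → Type ) → Type
( int → Atom ) → Type
( int → int ) → Type
( int → int ) → Atom
( int → int ) → ( Type )
( int → int ) → ( Atom )
( int → int ) → ( int )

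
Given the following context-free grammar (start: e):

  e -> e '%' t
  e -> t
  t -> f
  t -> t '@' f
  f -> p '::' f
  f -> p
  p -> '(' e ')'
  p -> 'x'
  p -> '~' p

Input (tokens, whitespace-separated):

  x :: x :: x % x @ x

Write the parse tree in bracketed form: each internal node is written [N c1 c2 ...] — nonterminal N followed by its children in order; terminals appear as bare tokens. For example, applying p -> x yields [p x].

e
e % t
t % t
f % t
p :: f % t
x :: f % t
x :: p :: f % t
x :: x :: f % t
x :: x :: p % t
x :: x :: x % t
x :: x :: x % t @ f
x :: x :: x % f @ f
x :: x :: x % p @ f
x :: x :: x % x @ f
x :: x :: x % x @ p
x :: x :: x % x @ x

[e [e [t [f [p x] :: [f [p x] :: [f [p x]]]]]] % [t [t [f [p x]]] @ [f [p x]]]]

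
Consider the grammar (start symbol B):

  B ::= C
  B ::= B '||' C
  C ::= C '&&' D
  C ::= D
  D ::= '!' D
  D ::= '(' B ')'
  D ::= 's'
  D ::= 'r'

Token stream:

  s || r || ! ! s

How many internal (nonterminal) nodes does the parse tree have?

11

[B [B [B [C [D s]]] || [C [D r]]] || [C [D ! [D ! [D s]]]]]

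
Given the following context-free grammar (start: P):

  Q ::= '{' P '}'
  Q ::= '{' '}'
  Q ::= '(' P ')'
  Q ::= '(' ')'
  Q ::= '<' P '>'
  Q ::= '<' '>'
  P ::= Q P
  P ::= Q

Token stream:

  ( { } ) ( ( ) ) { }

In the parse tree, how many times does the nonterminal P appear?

[P [Q ( [P [Q { }]] )] [P [Q ( [P [Q ( )]] )] [P [Q { }]]]]

5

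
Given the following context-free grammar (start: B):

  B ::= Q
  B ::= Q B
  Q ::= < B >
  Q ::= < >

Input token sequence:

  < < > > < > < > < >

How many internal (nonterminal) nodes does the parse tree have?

10

[B [Q < [B [Q < >]] >] [B [Q < >] [B [Q < >] [B [Q < >]]]]]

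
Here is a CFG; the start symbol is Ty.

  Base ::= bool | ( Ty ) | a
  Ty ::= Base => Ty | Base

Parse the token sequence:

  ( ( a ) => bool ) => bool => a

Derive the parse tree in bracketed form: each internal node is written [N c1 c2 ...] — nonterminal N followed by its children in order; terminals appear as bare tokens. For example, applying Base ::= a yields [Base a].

[Ty [Base ( [Ty [Base ( [Ty [Base a]] )] => [Ty [Base bool]]] )] => [Ty [Base bool] => [Ty [Base a]]]]

Ty
Base => Ty
( Ty ) => Ty
( Base => Ty ) => Ty
( ( Ty ) => Ty ) => Ty
( ( Base ) => Ty ) => Ty
( ( a ) => Ty ) => Ty
( ( a ) => Base ) => Ty
( ( a ) => bool ) => Ty
( ( a ) => bool ) => Base => Ty
( ( a ) => bool ) => bool => Ty
( ( a ) => bool ) => bool => Base
( ( a ) => bool ) => bool => a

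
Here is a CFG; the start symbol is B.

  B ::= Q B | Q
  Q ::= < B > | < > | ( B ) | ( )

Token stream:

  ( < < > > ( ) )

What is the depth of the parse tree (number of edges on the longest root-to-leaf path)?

6

[B [Q ( [B [Q < [B [Q < >]] >] [B [Q ( )]]] )]]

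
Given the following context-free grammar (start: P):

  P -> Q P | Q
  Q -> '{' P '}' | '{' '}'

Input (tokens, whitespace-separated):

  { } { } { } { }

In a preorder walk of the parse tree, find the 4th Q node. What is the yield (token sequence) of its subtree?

{ }

[P [Q { }] [P [Q { }] [P [Q { }] [P [Q { }]]]]]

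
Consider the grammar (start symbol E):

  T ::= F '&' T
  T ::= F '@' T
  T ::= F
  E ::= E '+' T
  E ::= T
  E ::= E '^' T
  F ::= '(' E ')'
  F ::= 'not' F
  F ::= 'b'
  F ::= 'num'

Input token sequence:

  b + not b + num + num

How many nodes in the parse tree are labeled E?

4

[E [E [E [E [T [F b]]] + [T [F not [F b]]]] + [T [F num]]] + [T [F num]]]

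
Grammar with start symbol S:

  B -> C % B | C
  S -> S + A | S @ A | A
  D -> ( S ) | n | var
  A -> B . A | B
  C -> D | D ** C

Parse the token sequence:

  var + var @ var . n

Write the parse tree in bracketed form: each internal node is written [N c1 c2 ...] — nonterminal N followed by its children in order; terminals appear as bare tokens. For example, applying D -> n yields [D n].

[S [S [S [A [B [C [D var]]]]] + [A [B [C [D var]]]]] @ [A [B [C [D var]]] . [A [B [C [D n]]]]]]

S
S @ A
S + A @ A
A + A @ A
B + A @ A
C + A @ A
D + A @ A
var + A @ A
var + B @ A
var + C @ A
var + D @ A
var + var @ A
var + var @ B . A
var + var @ C . A
var + var @ D . A
var + var @ var . A
var + var @ var . B
var + var @ var . C
var + var @ var . D
var + var @ var . n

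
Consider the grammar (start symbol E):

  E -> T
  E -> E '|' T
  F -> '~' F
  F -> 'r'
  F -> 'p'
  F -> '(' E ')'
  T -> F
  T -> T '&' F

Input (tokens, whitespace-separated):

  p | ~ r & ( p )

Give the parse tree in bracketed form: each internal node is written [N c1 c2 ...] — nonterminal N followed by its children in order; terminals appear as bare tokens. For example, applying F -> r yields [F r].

E
E | T
T | T
F | T
p | T
p | T & F
p | F & F
p | ~ F & F
p | ~ r & F
p | ~ r & ( E )
p | ~ r & ( T )
p | ~ r & ( F )
p | ~ r & ( p )

[E [E [T [F p]]] | [T [T [F ~ [F r]]] & [F ( [E [T [F p]]] )]]]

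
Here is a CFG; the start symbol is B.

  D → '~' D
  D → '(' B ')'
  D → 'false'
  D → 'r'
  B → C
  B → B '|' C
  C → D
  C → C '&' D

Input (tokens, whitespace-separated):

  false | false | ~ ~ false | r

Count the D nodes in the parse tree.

6

[B [B [B [B [C [D false]]] | [C [D false]]] | [C [D ~ [D ~ [D false]]]]] | [C [D r]]]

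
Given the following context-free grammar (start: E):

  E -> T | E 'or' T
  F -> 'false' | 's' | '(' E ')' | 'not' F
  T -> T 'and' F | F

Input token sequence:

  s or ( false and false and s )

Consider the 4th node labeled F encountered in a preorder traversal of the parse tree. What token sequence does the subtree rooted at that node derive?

[E [E [T [F s]]] or [T [F ( [E [T [T [T [F false]] and [F false]] and [F s]]] )]]]

false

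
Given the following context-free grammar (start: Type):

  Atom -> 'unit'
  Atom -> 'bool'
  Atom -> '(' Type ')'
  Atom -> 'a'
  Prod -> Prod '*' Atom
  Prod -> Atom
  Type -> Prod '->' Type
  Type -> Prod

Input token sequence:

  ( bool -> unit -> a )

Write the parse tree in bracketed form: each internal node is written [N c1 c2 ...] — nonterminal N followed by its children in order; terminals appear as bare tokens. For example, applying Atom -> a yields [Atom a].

[Type [Prod [Atom ( [Type [Prod [Atom bool]] -> [Type [Prod [Atom unit]] -> [Type [Prod [Atom a]]]]] )]]]

Type
Prod
Atom
( Type )
( Prod -> Type )
( Atom -> Type )
( bool -> Type )
( bool -> Prod -> Type )
( bool -> Atom -> Type )
( bool -> unit -> Type )
( bool -> unit -> Prod )
( bool -> unit -> Atom )
( bool -> unit -> a )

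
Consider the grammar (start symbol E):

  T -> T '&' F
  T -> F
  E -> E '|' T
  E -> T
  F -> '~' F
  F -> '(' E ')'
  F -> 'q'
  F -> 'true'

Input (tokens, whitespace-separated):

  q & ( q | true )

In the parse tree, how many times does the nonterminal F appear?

4

[E [T [T [F q]] & [F ( [E [E [T [F q]]] | [T [F true]]] )]]]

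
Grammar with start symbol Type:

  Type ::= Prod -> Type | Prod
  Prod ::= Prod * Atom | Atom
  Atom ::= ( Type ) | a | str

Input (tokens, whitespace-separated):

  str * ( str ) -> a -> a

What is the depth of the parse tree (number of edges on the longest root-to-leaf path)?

6

[Type [Prod [Prod [Atom str]] * [Atom ( [Type [Prod [Atom str]]] )]] -> [Type [Prod [Atom a]] -> [Type [Prod [Atom a]]]]]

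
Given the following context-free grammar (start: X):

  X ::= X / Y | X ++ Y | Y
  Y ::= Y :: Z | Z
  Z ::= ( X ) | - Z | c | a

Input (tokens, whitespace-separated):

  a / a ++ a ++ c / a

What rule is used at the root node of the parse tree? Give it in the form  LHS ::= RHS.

[X [X [X [X [X [Y [Z a]]] / [Y [Z a]]] ++ [Y [Z a]]] ++ [Y [Z c]]] / [Y [Z a]]]

X ::= X / Y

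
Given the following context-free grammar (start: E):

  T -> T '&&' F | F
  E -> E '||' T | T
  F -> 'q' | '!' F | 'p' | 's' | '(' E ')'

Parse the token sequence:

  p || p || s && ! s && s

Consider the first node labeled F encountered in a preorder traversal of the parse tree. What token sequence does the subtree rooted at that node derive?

[E [E [E [T [F p]]] || [T [F p]]] || [T [T [T [F s]] && [F ! [F s]]] && [F s]]]

p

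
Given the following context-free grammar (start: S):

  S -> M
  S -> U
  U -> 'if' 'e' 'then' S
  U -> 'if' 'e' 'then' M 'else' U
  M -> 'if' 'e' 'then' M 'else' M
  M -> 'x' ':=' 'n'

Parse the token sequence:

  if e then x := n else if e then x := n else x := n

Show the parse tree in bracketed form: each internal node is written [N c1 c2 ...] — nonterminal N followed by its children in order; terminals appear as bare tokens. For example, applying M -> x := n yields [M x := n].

S
M
if e then M else M
if e then x := n else M
if e then x := n else if e then M else M
if e then x := n else if e then x := n else M
if e then x := n else if e then x := n else x := n

[S [M if e then [M x := n] else [M if e then [M x := n] else [M x := n]]]]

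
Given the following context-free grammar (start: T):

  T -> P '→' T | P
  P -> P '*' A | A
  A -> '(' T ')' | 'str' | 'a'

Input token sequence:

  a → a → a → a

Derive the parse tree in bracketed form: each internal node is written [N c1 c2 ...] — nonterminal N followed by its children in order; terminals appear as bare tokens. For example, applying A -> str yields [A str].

[T [P [A a]] → [T [P [A a]] → [T [P [A a]] → [T [P [A a]]]]]]

T
P → T
A → T
a → T
a → P → T
a → A → T
a → a → T
a → a → P → T
a → a → A → T
a → a → a → T
a → a → a → P
a → a → a → A
a → a → a → a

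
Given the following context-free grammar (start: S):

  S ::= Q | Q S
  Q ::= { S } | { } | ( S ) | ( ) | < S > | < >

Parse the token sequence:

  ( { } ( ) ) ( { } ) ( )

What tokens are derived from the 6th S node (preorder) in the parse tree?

( )

[S [Q ( [S [Q { }] [S [Q ( )]]] )] [S [Q ( [S [Q { }]] )] [S [Q ( )]]]]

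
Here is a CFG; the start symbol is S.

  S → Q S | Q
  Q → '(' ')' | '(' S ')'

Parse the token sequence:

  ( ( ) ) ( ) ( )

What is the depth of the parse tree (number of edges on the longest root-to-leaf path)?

[S [Q ( [S [Q ( )]] )] [S [Q ( )] [S [Q ( )]]]]

4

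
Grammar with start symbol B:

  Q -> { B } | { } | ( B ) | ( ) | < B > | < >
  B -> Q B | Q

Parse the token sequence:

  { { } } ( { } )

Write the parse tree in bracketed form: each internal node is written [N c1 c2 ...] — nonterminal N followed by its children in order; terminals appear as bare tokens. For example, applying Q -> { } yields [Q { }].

B
Q B
{ B } B
{ Q } B
{ { } } B
{ { } } Q
{ { } } ( B )
{ { } } ( Q )
{ { } } ( { } )

[B [Q { [B [Q { }]] }] [B [Q ( [B [Q { }]] )]]]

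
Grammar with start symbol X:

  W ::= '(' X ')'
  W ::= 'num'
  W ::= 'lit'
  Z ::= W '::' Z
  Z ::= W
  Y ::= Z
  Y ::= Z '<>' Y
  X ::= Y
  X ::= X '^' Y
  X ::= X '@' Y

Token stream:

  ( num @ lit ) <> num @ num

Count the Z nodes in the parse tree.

[X [X [Y [Z [W ( [X [X [Y [Z [W num]]]] @ [Y [Z [W lit]]]] )]] <> [Y [Z [W num]]]]] @ [Y [Z [W num]]]]

5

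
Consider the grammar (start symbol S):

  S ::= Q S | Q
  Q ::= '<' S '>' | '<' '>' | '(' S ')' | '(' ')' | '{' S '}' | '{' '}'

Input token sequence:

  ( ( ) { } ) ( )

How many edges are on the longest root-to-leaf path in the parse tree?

5

[S [Q ( [S [Q ( )] [S [Q { }]]] )] [S [Q ( )]]]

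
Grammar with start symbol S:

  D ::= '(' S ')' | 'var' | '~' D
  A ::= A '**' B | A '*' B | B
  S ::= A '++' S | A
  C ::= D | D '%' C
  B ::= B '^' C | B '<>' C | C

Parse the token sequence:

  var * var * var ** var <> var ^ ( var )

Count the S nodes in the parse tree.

2

[S [A [A [A [A [B [C [D var]]]] * [B [C [D var]]]] * [B [C [D var]]]] ** [B [B [B [C [D var]]] <> [C [D var]]] ^ [C [D ( [S [A [B [C [D var]]]]] )]]]]]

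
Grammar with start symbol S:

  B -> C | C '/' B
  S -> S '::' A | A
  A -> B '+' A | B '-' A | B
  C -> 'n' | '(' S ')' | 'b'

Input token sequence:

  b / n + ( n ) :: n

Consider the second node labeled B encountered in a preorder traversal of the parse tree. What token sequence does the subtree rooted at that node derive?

n

[S [S [A [B [C b] / [B [C n]]] + [A [B [C ( [S [A [B [C n]]]] )]]]]] :: [A [B [C n]]]]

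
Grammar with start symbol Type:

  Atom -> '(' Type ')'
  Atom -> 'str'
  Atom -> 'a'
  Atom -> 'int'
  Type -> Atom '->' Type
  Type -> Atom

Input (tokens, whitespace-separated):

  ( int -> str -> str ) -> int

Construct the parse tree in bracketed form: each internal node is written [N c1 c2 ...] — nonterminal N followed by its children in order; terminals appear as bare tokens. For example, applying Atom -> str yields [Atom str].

[Type [Atom ( [Type [Atom int] -> [Type [Atom str] -> [Type [Atom str]]]] )] -> [Type [Atom int]]]

Type
Atom -> Type
( Type ) -> Type
( Atom -> Type ) -> Type
( int -> Type ) -> Type
( int -> Atom -> Type ) -> Type
( int -> str -> Type ) -> Type
( int -> str -> Atom ) -> Type
( int -> str -> str ) -> Type
( int -> str -> str ) -> Atom
( int -> str -> str ) -> int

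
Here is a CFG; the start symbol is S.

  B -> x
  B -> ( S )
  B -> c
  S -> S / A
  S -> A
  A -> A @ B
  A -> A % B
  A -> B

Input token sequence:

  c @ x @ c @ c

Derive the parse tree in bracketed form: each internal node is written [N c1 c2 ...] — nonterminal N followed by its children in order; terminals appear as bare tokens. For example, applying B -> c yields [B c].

S
A
A @ B
A @ B @ B
A @ B @ B @ B
B @ B @ B @ B
c @ B @ B @ B
c @ x @ B @ B
c @ x @ c @ B
c @ x @ c @ c

[S [A [A [A [A [B c]] @ [B x]] @ [B c]] @ [B c]]]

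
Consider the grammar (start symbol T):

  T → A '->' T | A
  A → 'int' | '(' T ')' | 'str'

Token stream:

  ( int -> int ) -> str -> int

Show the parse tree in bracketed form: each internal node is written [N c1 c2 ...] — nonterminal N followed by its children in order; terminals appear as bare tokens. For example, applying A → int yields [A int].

[T [A ( [T [A int] -> [T [A int]]] )] -> [T [A str] -> [T [A int]]]]

T
A -> T
( T ) -> T
( A -> T ) -> T
( int -> T ) -> T
( int -> A ) -> T
( int -> int ) -> T
( int -> int ) -> A -> T
( int -> int ) -> str -> T
( int -> int ) -> str -> A
( int -> int ) -> str -> int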